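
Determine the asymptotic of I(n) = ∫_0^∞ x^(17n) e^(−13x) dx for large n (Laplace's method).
I(n) ~ (sqrt(2π·17n) / 13) · (17n/(13e))^(17n)

Write the integrand as exp(17n ln x − 13x) and set f(x) = 17n ln x − 13x. Then f'(x) = 17n/x − 13 = 0 at x* = 17n/13, and f''(x*) = −17n/x*^2 = −13^2/(17n). Laplace's method (interior maximum) gives
  I(n) ~ e^(f(x*)) · sqrt(2π / |f''(x*)|)
        = exp(17n ln(17n/13) − 17n) · sqrt(2π · 17n / 13^2)
        = (17n/13)^(17n) e^(−17n) · sqrt(2π·17n) / 13
        = (sqrt(2π·17n) / 13) · (17n/(13e))^(17n).
This matches Γ(17n+1)/13^(17n+1) with Stirling applied to Γ.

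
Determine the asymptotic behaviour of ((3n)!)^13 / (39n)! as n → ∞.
((3n)!)^13/(39n)! ~ ((2π·3n)^(12/2) / sqrt(13)) · 13^(−13·3n)  →  0

Write N = 3n. Stirling: N! ~ sqrt(2π N)(N/e)^N and (13N)! ~ sqrt(2π·13N)·(13N/e)^(13N).
  (N!)^13/(13N)! ~ (2π N)^(13/2) (N/e)^(13N) / [sqrt(2π·13N) (13N/e)^(13N)]
     = (2π N)^(13/2) / sqrt(2π·13N) · (N/(13N))^(13N)
     = (2π N)^((13−1)/2) / sqrt(13) · 13^(−13N).
Since 13^13 > 1, the factor 13^(−13N) decays exponentially, so the ratio → 0. Substituting N = 3n gives the stated form.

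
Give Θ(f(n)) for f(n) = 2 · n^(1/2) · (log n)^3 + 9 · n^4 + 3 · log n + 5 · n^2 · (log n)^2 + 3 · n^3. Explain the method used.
f(n) ∈ Θ(n^4)

Compare the terms by growth order. For large n, n^a · (log n)^b dominates n^a' · (log n)^b' iff a > a', or (a = a' and b > b'). Ranking the 5 terms shows the dominant one is 9 · n^4. Hence f(n) ∈ Θ(n^4).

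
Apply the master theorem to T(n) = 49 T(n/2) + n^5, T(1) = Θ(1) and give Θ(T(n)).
T(n) = Θ(n^(log_2 49))

Master theorem: compare f(n) = n^5 to n^(log_2 49) where log_2 49 ≈ 5.615. Since 5 < log_2 49, we have f(n) = O(n^(log_2 49 − ε)) for some ε > 0 — Case 1. Hence T(n) = Θ(n^(log_2 49)).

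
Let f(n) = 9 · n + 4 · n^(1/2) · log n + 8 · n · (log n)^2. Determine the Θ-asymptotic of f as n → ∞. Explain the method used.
f(n) ∈ Θ(n · (log n)^2)

Compare the terms by growth order. For large n, n^a · (log n)^b dominates n^a' · (log n)^b' iff a > a', or (a = a' and b > b'). Ranking the 3 terms shows the dominant one is 8 · n · (log n)^2. Hence f(n) ∈ Θ(n · (log n)^2).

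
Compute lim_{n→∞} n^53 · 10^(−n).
lim = 0

Exponentials with base > 1 dominate every fixed polynomial: for any fixed c, n^c / 10^n → 0 as n → ∞ (e.g. by the ratio test, or by writing 10^n = e^(n ln 10) and noting e^(n ln 10) / n^c → ∞). Hence n^53 · 10^(−n) = n^53 / 10^n → 0.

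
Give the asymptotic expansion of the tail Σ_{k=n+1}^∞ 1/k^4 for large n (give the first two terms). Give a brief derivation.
Σ_{k>n} 1/k^4 = 1/(3 · n^3) − 1/(2 · n^4) + O(1/n^5)

Compare to the integral: ∫_{n}^∞ x^(−4) dx = [−x^(−3)/3]_{n}^∞ = 1/((4−1)·n^3). The Euler-Maclaurin correction adds −f(n)/2 = −1/(2·n^4). Euler-Maclaurin then gives
  Σ_{k>n} 1/k^4 = ∫_{n}^∞ dx/x^4 − 1/(2·n^4) + O(1/n^5).
(Equivalently this is ζ(4) − Σ_{k≤n} 1/k^4.)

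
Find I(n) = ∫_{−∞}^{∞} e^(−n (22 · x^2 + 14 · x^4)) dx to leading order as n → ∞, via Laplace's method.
I(n) ~ sqrt(π/(22n))

φ(x) = 22 · x^2 + 14 · x^4 has its unique global minimum at x* = 0 (since φ'(x) = 44x + 56x^3 = 0 only at x = 0 for real x with both coefficients positive, and φ → ∞ as |x| → ∞). At x* = 0, φ(0) = 0 and φ''(0) = 44. Laplace's method then gives
  I(n) ~ sqrt(2π / (n · φ''(0))) · e^(−n φ(0)) = sqrt(2π / (44n)) = sqrt(π/(22n)).
The 14 · x^4 term contributes only at subleading order (an O(1/n) relative correction).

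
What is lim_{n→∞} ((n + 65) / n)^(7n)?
lim = e^455

Rewrite as (1 + 65/n)^(7n). By the standard limit (1 + x/n)^n → e^x, we have (1 + 65/n)^n → e^65, and raising to the 7th power gives e^455.
More precisely, ln[(1 + 65/n)^(7n)] = 7n · ln(1 + 65/n) = 7n · (65/n + O(1/n^2)) = 455 + O(1/n) → 455.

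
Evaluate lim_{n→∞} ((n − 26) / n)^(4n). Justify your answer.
lim = e^(−104)

Rewrite as (1 − 26/n)^(4n). By the standard limit (1 + x/n)^n → e^x, we have (1 − 26/n)^n → e^(−26), and raising to the 4th power gives e^(−104).
More precisely, ln[(1 − 26/n)^(4n)] = 4n · ln(1 − 26/n) = 4n · (-26/n + O(1/n^2)) = -104 + O(1/n) → -104.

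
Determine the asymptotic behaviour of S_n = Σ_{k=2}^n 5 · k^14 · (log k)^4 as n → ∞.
S_n ~ n^15 · (log n)^4 / 3

By integral comparison, S_n = ∫_1^n 5 · x^14 · (log x)^4 dx + O(n^14 · (log n)^4). For the integral, the leading term of ∫_1^n x^14 (log x)^4 dx is n^15/15 · (log n)^4 (by repeated integration by parts; each step lowers the log-exponent and produces a relatively O(1/log n) correction). Hence S_n ~ n^15 · (log n)^4 / 3.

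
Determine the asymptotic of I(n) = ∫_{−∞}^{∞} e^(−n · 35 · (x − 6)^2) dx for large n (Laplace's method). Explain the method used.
I(n) = sqrt(π/(35n))

Here φ(x) = 35 · (x − 6)^2 has its unique minimum at x* = 6 with φ(x*) = 0 and φ''(x*) = 70. Laplace's method gives
  I(n) ~ e^(−n φ(x*)) · sqrt(2π / (n · φ''(x*))) = sqrt(2π / (70n)) = sqrt(π/(35n)).
This is exact: substituting u = (x − 6)·sqrt(35n) gives I(n) = (1/sqrt(35n)) ∫_{−∞}^{∞} e^(−u^2) du = sqrt(π/(35n)).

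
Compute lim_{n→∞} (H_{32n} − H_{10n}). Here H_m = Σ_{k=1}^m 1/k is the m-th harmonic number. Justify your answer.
lim = ln(32/10) = ln(16/5)

Euler-Maclaurin gives H_m = ln m + γ + 1/(2m) + O(1/m^2). The γ and O(1/m) terms cancel in the difference:
  H_{32n} − H_{10n} = ln(32n) − ln(10n) + O(1/n) = ln(32/10) + O(1/n).
Hence the limit is ln(32/10) = ln(16/5).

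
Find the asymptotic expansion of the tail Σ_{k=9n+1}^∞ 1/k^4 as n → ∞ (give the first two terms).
Σ_{k>9n} 1/k^4 = 1/(3 · (9n)^3) − 1/(2 · (9n)^4) + O(1/(9n)^5)

Compare to the integral: ∫_{9n}^∞ x^(−4) dx = [−x^(−3)/3]_{9n}^∞ = 1/((4−1)·(9n)^3). The Euler-Maclaurin correction adds −f(9n)/2 = −1/(2·(9n)^4). Euler-Maclaurin then gives
  Σ_{k>9n} 1/k^4 = ∫_{9n}^∞ dx/x^4 − 1/(2·(9n)^4) + O(1/(9n)^5).
(Equivalently this is ζ(4) − Σ_{k≤9n} 1/k^4.)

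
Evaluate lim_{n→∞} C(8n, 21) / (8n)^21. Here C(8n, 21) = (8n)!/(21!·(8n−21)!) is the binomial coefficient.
lim = 1/21! = 1/51090942171709440000

With N = 8n → ∞: C(N, 21) / N^21 = [N(N−1)…(N−20)] / (21! · N^21) = (1/21!) · 1 · (1 − 1/(8n)) · … · (1 − 20/(8n)). Each factor → 1 as N → ∞, so the limit is 1/21! = 1/51090942171709440000.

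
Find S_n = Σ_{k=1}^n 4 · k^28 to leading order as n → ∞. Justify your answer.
S_n ~ 4 · n^29 / 29

By integral comparison (Euler-Maclaurin), Σ_{k=1}^n 4 · k^28 = 4 · ∫_0^n x^28 dx + O(n^28) = 4 · n^29/29 + O(n^28). (Equivalently, Faulhaber's formula gives the same leading term.)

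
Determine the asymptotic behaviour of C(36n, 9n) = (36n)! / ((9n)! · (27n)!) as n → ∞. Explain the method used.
C(36n, 9n) ~ (256/27)^(9n) · sqrt(2/(3π·9n))

Write N = 9n. Apply Stirling to each factorial:
  (4N)! ~ sqrt(2π·4N) · (4N/e)^(4N),
  N! ~ sqrt(2π N) · (N/e)^N,
  (3N)! ~ sqrt(2π·3N) · (3N/e)^(3N).
The exponential factors combine to (4N)^(4N) / (N^N · (3N)^(3N)) = 4^(4N)/3^(3N) = (4^4/3^3)^N = (256/27)^N.
The square-root prefactors combine to sqrt(2π·4N) / (sqrt(2π N)·sqrt(2π·3N)) = sqrt(4 / (2π·3·N)) = sqrt(2/(3π·9n)).
Substituting N = 9n: C(36n, 9n) ~ (256/27)^(9n) · sqrt(2/(3π·9n)).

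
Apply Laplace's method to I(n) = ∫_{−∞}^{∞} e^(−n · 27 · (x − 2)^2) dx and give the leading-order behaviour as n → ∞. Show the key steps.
I(n) = sqrt(π/(27n))

Here φ(x) = 27 · (x − 2)^2 has its unique minimum at x* = 2 with φ(x*) = 0 and φ''(x*) = 54. Laplace's method gives
  I(n) ~ e^(−n φ(x*)) · sqrt(2π / (n · φ''(x*))) = sqrt(2π / (54n)) = sqrt(π/(27n)).
This is exact: substituting u = (x − 2)·sqrt(27n) gives I(n) = (1/sqrt(27n)) ∫_{−∞}^{∞} e^(−u^2) du = sqrt(π/(27n)).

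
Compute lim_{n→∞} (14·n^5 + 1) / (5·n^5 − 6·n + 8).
lim = 14/5

For large n the leading n^5 terms dominate both numerator and denominator. Dividing top and bottom by n^5, every other term tends to 0, leaving 14/5.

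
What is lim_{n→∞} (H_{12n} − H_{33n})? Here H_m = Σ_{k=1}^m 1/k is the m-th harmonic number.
lim = ln(12/33) = ln(4/11)

Euler-Maclaurin gives H_m = ln m + γ + 1/(2m) + O(1/m^2). The γ and O(1/m) terms cancel in the difference:
  H_{12n} − H_{33n} = ln(12n) − ln(33n) + O(1/n) = ln(12/33) + O(1/n).
Hence the limit is ln(12/33) = ln(4/11).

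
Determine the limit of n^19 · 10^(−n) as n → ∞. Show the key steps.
lim = 0

Exponentials with base > 1 dominate every fixed polynomial: for any fixed c, n^c / 10^n → 0 as n → ∞ (e.g. by the ratio test, or by writing 10^n = e^(n ln 10) and noting e^(n ln 10) / n^c → ∞). Hence n^19 · 10^(−n) = n^19 / 10^n → 0.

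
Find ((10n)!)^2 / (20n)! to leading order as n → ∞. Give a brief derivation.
((10n)!)^2/(20n)! ~ ((2π·10n)^(1/2) / sqrt(2)) · 2^(−2·10n)  →  0

Write N = 10n. Stirling: N! ~ sqrt(2π N)(N/e)^N and (2N)! ~ sqrt(2π·2N)·(2N/e)^(2N).
  (N!)^2/(2N)! ~ (2π N)^(2/2) (N/e)^(2N) / [sqrt(2π·2N) (2N/e)^(2N)]
     = (2π N)^(2/2) / sqrt(2π·2N) · (N/(2N))^(2N)
     = (2π N)^((2−1)/2) / sqrt(2) · 2^(−2N).
Since 2^2 > 1, the factor 2^(−2N) decays exponentially, so the ratio → 0. Substituting N = 10n gives the stated form.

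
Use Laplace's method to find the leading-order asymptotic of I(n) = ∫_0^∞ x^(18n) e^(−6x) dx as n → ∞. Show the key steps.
I(n) ~ (sqrt(2π·18n) / 6) · (18n/(6e))^(18n)

Write the integrand as exp(18n ln x − 6x) and set f(x) = 18n ln x − 6x. Then f'(x) = 18n/x − 6 = 0 at x* = 18n/6, and f''(x*) = −18n/x*^2 = −6^2/(18n). Laplace's method (interior maximum) gives
  I(n) ~ e^(f(x*)) · sqrt(2π / |f''(x*)|)
        = exp(18n ln(18n/6) − 18n) · sqrt(2π · 18n / 6^2)
        = (18n/6)^(18n) e^(−18n) · sqrt(2π·18n) / 6
        = (sqrt(2π·18n) / 6) · (18n/(6e))^(18n).
This matches Γ(18n+1)/6^(18n+1) with Stirling applied to Γ.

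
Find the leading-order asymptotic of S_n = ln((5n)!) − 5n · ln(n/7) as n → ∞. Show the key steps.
S_n ~ 5n · (ln 35 − 1) + O(ln n)

Stirling: ln((5n)!) = 5n ln(5n) − 5n + O(ln n).
  S_n = 5n ln(5n) − 5n − 5n ln(n/7) + O(ln n)
      = 5n ln(5n) − 5n ln n + 5n ln 7 − 5n + O(ln n)
      = 5n ln 5 + 5n ln 7 − 5n + O(ln n)
      = 5n (ln 35 − 1) + O(ln n).
Numerically ln(35) − 1 ≈ 2.5553.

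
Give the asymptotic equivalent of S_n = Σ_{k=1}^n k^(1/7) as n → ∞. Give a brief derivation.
S_n ~ (7/8) · n^(8/7)

Integral comparison: Σ_{k=1}^n k^(1/7) = ∫_0^n x^(1/7) dx + O(n^(1/7)). The integral is n^(1 + 1/7) / (1 + 1/7) = n^((1+7)/7) / ((1+7)/7) = (7/8) · n^(8/7).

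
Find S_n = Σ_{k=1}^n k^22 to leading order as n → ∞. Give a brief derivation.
S_n ~ n^23 / 23

By integral comparison (Euler-Maclaurin), Σ_{k=1}^n k^22 = ∫_0^n x^22 dx + O(n^22) = n^23/23 + O(n^22). (Equivalently, Faulhaber's formula gives the same leading term.)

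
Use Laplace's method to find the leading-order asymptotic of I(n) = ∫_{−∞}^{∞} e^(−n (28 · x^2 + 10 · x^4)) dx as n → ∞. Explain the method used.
I(n) ~ sqrt(π/(28n))

φ(x) = 28 · x^2 + 10 · x^4 has its unique global minimum at x* = 0 (since φ'(x) = 56x + 40x^3 = 0 only at x = 0 for real x with both coefficients positive, and φ → ∞ as |x| → ∞). At x* = 0, φ(0) = 0 and φ''(0) = 56. Laplace's method then gives
  I(n) ~ sqrt(2π / (n · φ''(0))) · e^(−n φ(0)) = sqrt(2π / (56n)) = sqrt(π/(28n)).
The 10 · x^4 term contributes only at subleading order (an O(1/n) relative correction).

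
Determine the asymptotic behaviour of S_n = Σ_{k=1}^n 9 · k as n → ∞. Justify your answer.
S_n ~ 9 · n^2 / 2

By integral comparison (Euler-Maclaurin), Σ_{k=1}^n 9 · k = 9 · ∫_0^n x^1 dx + O(n) = 9 · n^2/2 + O(n). (Equivalently, Faulhaber's formula gives the same leading term.)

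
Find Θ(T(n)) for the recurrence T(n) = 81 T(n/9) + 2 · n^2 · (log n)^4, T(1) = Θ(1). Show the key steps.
T(n) = Θ(n^2 · (log n)^5)

Here log_9 81 = 2 and f(n) = 2 · n^2 · (log n)^4 = Θ(n^(log_9 81) · (log n)^4). This is the extended Case 2 of the master theorem (f matches the critical exponent up to log factors), giving T(n) = Θ(n^(log_9 81) · (log n)^(4+1)) = Θ(n^2 · (log n)^5).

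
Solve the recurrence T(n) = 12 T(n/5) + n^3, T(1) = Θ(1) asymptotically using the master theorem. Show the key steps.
T(n) = Θ(n^3)

log_5 12 ≈ 1.544. f(n) = n^3 dominates n^(log_5 12) since 3 > 1.544, and the regularity condition a·f(n/b) = 12·(n/5)^3 = (12/125)·n^3 ≤ c·f(n) holds with c = 12/125 ≈ 0.096 < 1. So this is Case 3: T(n) = Θ(f(n)) = Θ(n^3).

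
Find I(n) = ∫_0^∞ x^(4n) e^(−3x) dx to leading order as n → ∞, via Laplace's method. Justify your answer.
I(n) ~ (sqrt(2π·4n) / 3) · (4n/(3e))^(4n)

Write the integrand as exp(4n ln x − 3x) and set f(x) = 4n ln x − 3x. Then f'(x) = 4n/x − 3 = 0 at x* = 4n/3, and f''(x*) = −4n/x*^2 = −3^2/(4n). Laplace's method (interior maximum) gives
  I(n) ~ e^(f(x*)) · sqrt(2π / |f''(x*)|)
        = exp(4n ln(4n/3) − 4n) · sqrt(2π · 4n / 3^2)
        = (4n/3)^(4n) e^(−4n) · sqrt(2π·4n) / 3
        = (sqrt(2π·4n) / 3) · (4n/(3e))^(4n).
This matches Γ(4n+1)/3^(4n+1) with Stirling applied to Γ.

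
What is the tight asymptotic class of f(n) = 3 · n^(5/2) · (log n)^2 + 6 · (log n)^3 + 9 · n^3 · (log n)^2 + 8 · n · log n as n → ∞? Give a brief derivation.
f(n) ∈ Θ(n^3 · (log n)^2)

Compare the terms by growth order. For large n, n^a · (log n)^b dominates n^a' · (log n)^b' iff a > a', or (a = a' and b > b'). Ranking the 4 terms shows the dominant one is 9 · n^3 · (log n)^2. Hence f(n) ∈ Θ(n^3 · (log n)^2).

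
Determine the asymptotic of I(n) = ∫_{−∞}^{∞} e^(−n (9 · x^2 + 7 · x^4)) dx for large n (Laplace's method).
I(n) ~ sqrt(π/(9n))

φ(x) = 9 · x^2 + 7 · x^4 has its unique global minimum at x* = 0 (since φ'(x) = 18x + 28x^3 = 0 only at x = 0 for real x with both coefficients positive, and φ → ∞ as |x| → ∞). At x* = 0, φ(0) = 0 and φ''(0) = 18. Laplace's method then gives
  I(n) ~ sqrt(2π / (n · φ''(0))) · e^(−n φ(0)) = sqrt(2π / (18n)) = sqrt(π/(9n)).
The 7 · x^4 term contributes only at subleading order (an O(1/n) relative correction).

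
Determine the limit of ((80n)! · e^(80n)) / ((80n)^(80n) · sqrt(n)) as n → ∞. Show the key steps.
lim = sqrt(2π·80)

Stirling: (80n)! ~ sqrt(2π·80n) · (80n/e)^(80n). Hence
  (80n)! · e^(80n) / (80n)^(80n) ~ sqrt(2π·80n).
Dividing by sqrt(n): sqrt(2π·80n) / sqrt(n) = sqrt(2π·80) · n^((1−1)/2), so the limit is sqrt(2π·80).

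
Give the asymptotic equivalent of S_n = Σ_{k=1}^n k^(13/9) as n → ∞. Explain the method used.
S_n ~ (9/22) · n^(22/9)

Integral comparison: Σ_{k=1}^n k^(13/9) = ∫_0^n x^(13/9) dx + O(n^(13/9)). The integral is n^(1 + 13/9) / (1 + 13/9) = n^((13+9)/9) / ((13+9)/9) = (9/22) · n^(22/9).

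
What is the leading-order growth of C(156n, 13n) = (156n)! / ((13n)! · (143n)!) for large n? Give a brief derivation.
C(156n, 13n) ~ (8916100448256/285311670611)^(13n) · sqrt(6/(11π·13n))

Write N = 13n. Apply Stirling to each factorial:
  (12N)! ~ sqrt(2π·12N) · (12N/e)^(12N),
  N! ~ sqrt(2π N) · (N/e)^N,
  (11N)! ~ sqrt(2π·11N) · (11N/e)^(11N).
The exponential factors combine to (12N)^(12N) / (N^N · (11N)^(11N)) = 12^(12N)/11^(11N) = (12^12/11^11)^N = (8916100448256/285311670611)^N.
The square-root prefactors combine to sqrt(2π·12N) / (sqrt(2π N)·sqrt(2π·11N)) = sqrt(12 / (2π·11·N)) = sqrt(6/(11π·13n)).
Substituting N = 13n: C(156n, 13n) ~ (8916100448256/285311670611)^(13n) · sqrt(6/(11π·13n)).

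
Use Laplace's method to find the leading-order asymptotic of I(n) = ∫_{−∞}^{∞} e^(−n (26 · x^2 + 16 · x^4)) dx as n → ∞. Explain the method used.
I(n) ~ sqrt(π/(26n))

φ(x) = 26 · x^2 + 16 · x^4 has its unique global minimum at x* = 0 (since φ'(x) = 52x + 64x^3 = 0 only at x = 0 for real x with both coefficients positive, and φ → ∞ as |x| → ∞). At x* = 0, φ(0) = 0 and φ''(0) = 52. Laplace's method then gives
  I(n) ~ sqrt(2π / (n · φ''(0))) · e^(−n φ(0)) = sqrt(2π / (52n)) = sqrt(π/(26n)).
The 16 · x^4 term contributes only at subleading order (an O(1/n) relative correction).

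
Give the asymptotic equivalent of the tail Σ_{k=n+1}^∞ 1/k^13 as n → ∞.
Σ_{k>n} 1/k^13 ~ 1/(12 · n^12)

Compare to the integral: ∫_{n}^∞ x^(−13) dx = [−x^(−12)/12]_{n}^∞ = 1/((13−1)·n^12). Euler-Maclaurin then gives
  Σ_{k>n} 1/k^13 = ∫_{n}^∞ dx/x^13 − 1/(2·n^13) + O(1/n^14).
(Equivalently this is ζ(13) − Σ_{k≤n} 1/k^13.)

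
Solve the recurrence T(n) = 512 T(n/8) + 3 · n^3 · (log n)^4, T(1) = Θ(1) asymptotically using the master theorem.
T(n) = Θ(n^3 · (log n)^5)

Here log_8 512 = 3 and f(n) = 3 · n^3 · (log n)^4 = Θ(n^(log_8 512) · (log n)^4). This is the extended Case 2 of the master theorem (f matches the critical exponent up to log factors), giving T(n) = Θ(n^(log_8 512) · (log n)^(4+1)) = Θ(n^3 · (log n)^5).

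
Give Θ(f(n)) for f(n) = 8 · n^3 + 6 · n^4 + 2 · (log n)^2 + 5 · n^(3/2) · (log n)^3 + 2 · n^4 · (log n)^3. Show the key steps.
f(n) ∈ Θ(n^4 · (log n)^3)

Compare the terms by growth order. For large n, n^a · (log n)^b dominates n^a' · (log n)^b' iff a > a', or (a = a' and b > b'). Ranking the 5 terms shows the dominant one is 2 · n^4 · (log n)^3. Hence f(n) ∈ Θ(n^4 · (log n)^3).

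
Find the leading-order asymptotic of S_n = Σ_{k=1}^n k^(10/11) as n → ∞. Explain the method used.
S_n ~ (11/21) · n^(21/11)

Integral comparison: Σ_{k=1}^n k^(10/11) = ∫_0^n x^(10/11) dx + O(n^(10/11)). The integral is n^(1 + 10/11) / (1 + 10/11) = n^((10+11)/11) / ((10+11)/11) = (11/21) · n^(21/11).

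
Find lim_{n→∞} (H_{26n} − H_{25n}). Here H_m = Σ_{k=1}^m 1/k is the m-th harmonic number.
lim = ln(26/25)

Euler-Maclaurin gives H_m = ln m + γ + 1/(2m) + O(1/m^2). The γ and O(1/m) terms cancel in the difference:
  H_{26n} − H_{25n} = ln(26n) − ln(25n) + O(1/n) = ln(26/25) + O(1/n).
Hence the limit is ln(26/25).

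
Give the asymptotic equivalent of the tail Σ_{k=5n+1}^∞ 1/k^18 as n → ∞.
Σ_{k>5n} 1/k^18 ~ 1/(17 · (5n)^17)

Compare to the integral: ∫_{5n}^∞ x^(−18) dx = [−x^(−17)/17]_{5n}^∞ = 1/((18−1)·(5n)^17). Euler-Maclaurin then gives
  Σ_{k>5n} 1/k^18 = ∫_{5n}^∞ dx/x^18 − 1/(2·(5n)^18) + O(1/(5n)^19).
(Equivalently this is ζ(18) − Σ_{k≤5n} 1/k^18.)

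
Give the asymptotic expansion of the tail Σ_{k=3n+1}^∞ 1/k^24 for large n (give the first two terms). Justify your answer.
Σ_{k>3n} 1/k^24 = 1/(23 · (3n)^23) − 1/(2 · (3n)^24) + O(1/(3n)^25)

Compare to the integral: ∫_{3n}^∞ x^(−24) dx = [−x^(−23)/23]_{3n}^∞ = 1/((24−1)·(3n)^23). The Euler-Maclaurin correction adds −f(3n)/2 = −1/(2·(3n)^24). Euler-Maclaurin then gives
  Σ_{k>3n} 1/k^24 = ∫_{3n}^∞ dx/x^24 − 1/(2·(3n)^24) + O(1/(3n)^25).
(Equivalently this is ζ(24) − Σ_{k≤3n} 1/k^24.)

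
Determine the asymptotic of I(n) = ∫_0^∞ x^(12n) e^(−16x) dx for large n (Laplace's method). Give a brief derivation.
I(n) ~ (sqrt(2π·12n) / 16) · (12n/(16e))^(12n)

Write the integrand as exp(12n ln x − 16x) and set f(x) = 12n ln x − 16x. Then f'(x) = 12n/x − 16 = 0 at x* = 12n/16, and f''(x*) = −12n/x*^2 = −16^2/(12n). Laplace's method (interior maximum) gives
  I(n) ~ e^(f(x*)) · sqrt(2π / |f''(x*)|)
        = exp(12n ln(12n/16) − 12n) · sqrt(2π · 12n / 16^2)
        = (12n/16)^(12n) e^(−12n) · sqrt(2π·12n) / 16
        = (sqrt(2π·12n) / 16) · (12n/(16e))^(12n).
This matches Γ(12n+1)/16^(12n+1) with Stirling applied to Γ.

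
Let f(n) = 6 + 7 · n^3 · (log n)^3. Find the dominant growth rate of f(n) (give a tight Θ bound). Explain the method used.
f(n) ∈ Θ(n^3 · (log n)^3)

Compare the terms by growth order. For large n, n^a · (log n)^b dominates n^a' · (log n)^b' iff a > a', or (a = a' and b > b'). Ranking the 2 terms shows the dominant one is 7 · n^3 · (log n)^3. Hence f(n) ∈ Θ(n^3 · (log n)^3).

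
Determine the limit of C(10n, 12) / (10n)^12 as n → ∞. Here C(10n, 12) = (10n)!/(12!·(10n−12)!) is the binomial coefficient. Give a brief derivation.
lim = 1/12! = 1/479001600

With N = 10n → ∞: C(N, 12) / N^12 = [N(N−1)…(N−11)] / (12! · N^12) = (1/12!) · 1 · (1 − 1/(10n)) · … · (1 − 11/(10n)). Each factor → 1 as N → ∞, so the limit is 1/12! = 1/479001600.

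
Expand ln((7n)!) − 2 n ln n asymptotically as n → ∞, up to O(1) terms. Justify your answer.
ln((7n)!) − 2 n ln n = 5 n ln n + 7(ln 7 − 1) n + (1/2) ln(2π·7n) + O(1/n)

Stirling: ln((7n)!) = 7n ln(7n) − 7n + (1/2) ln(2π·7n) + O(1/n).
Expand 7n ln(7n) = 7n (ln n + ln 7) = 7n ln n + 7n ln 7.
Subtract 2n ln n: leading term is (7 − 2) n ln n = 5 n ln n. The next term is 7n ln 7 − 7n = 7(ln 7 − 1) n. Then the (1/2) ln(2π·7n) correction.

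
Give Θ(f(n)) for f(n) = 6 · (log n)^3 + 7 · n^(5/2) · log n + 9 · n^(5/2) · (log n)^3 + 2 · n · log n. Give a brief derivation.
f(n) ∈ Θ(n^(5/2) · (log n)^3)

Compare the terms by growth order. For large n, n^a · (log n)^b dominates n^a' · (log n)^b' iff a > a', or (a = a' and b > b'). Ranking the 4 terms shows the dominant one is 9 · n^(5/2) · (log n)^3. Hence f(n) ∈ Θ(n^(5/2) · (log n)^3).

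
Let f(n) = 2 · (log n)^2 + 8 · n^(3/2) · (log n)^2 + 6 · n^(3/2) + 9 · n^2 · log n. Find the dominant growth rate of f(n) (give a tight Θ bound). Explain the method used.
f(n) ∈ Θ(n^2 · log n)

Compare the terms by growth order. For large n, n^a · (log n)^b dominates n^a' · (log n)^b' iff a > a', or (a = a' and b > b'). Ranking the 4 terms shows the dominant one is 9 · n^2 · log n. Hence f(n) ∈ Θ(n^2 · log n).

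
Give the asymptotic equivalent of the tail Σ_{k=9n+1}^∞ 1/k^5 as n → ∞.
Σ_{k>9n} 1/k^5 ~ 1/(4 · (9n)^4)

Compare to the integral: ∫_{9n}^∞ x^(−5) dx = [−x^(−4)/4]_{9n}^∞ = 1/((5−1)·(9n)^4). Euler-Maclaurin then gives
  Σ_{k>9n} 1/k^5 = ∫_{9n}^∞ dx/x^5 − 1/(2·(9n)^5) + O(1/(9n)^6).
(Equivalently this is ζ(5) − Σ_{k≤9n} 1/k^5.)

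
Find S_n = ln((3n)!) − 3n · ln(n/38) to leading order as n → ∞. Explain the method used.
S_n ~ 3n · (ln 114 − 1) + O(ln n)

Stirling: ln((3n)!) = 3n ln(3n) − 3n + O(ln n).
  S_n = 3n ln(3n) − 3n − 3n ln(n/38) + O(ln n)
      = 3n ln(3n) − 3n ln n + 3n ln 38 − 3n + O(ln n)
      = 3n ln 3 + 3n ln 38 − 3n + O(ln n)
      = 3n (ln 114 − 1) + O(ln n).
Numerically ln(114) − 1 ≈ 3.7362.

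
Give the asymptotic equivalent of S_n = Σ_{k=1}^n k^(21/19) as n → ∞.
S_n ~ (19/40) · n^(40/19)

Integral comparison: Σ_{k=1}^n k^(21/19) = ∫_0^n x^(21/19) dx + O(n^(21/19)). The integral is n^(1 + 21/19) / (1 + 21/19) = n^((21+19)/19) / ((21+19)/19) = (19/40) · n^(40/19).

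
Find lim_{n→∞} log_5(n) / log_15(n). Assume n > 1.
lim = ln(15) / ln(5) = log_5(15)

Change of base: log_5(n) = ln n / ln 5 and log_15(n) = ln n / ln 15. The ratio is (ln n / ln 5) · (ln 15 / ln n) = ln 15 / ln 5, a constant independent of n. So the limit is ln 15 / ln 5 = log_5(15).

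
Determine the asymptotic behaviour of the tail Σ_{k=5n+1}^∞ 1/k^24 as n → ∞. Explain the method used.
Σ_{k>5n} 1/k^24 ~ 1/(23 · (5n)^23)

Compare to the integral: ∫_{5n}^∞ x^(−24) dx = [−x^(−23)/23]_{5n}^∞ = 1/((24−1)·(5n)^23). Euler-Maclaurin then gives
  Σ_{k>5n} 1/k^24 = ∫_{5n}^∞ dx/x^24 − 1/(2·(5n)^24) + O(1/(5n)^25).
(Equivalently this is ζ(24) − Σ_{k≤5n} 1/k^24.)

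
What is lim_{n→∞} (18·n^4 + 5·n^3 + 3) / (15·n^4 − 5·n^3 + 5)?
lim = 18/15 = 6/5

For large n the leading n^4 terms dominate both numerator and denominator. Dividing top and bottom by n^4, every other term tends to 0, leaving 18/15 = 6/5.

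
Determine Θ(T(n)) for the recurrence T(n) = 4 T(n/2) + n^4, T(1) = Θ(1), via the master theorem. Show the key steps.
T(n) = Θ(n^4)

log_2 4 ≈ 2.000. f(n) = n^4 dominates n^(log_2 4) since 4 > 2.000, and the regularity condition a·f(n/b) = 4·(n/2)^4 = (4/16)·n^4 ≤ c·f(n) holds with c = 4/16 ≈ 0.25 < 1. So this is Case 3: T(n) = Θ(f(n)) = Θ(n^4).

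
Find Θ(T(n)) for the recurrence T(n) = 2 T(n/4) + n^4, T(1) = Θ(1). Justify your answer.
T(n) = Θ(n^4)

log_4 2 ≈ 0.500. f(n) = n^4 dominates n^(log_4 2) since 4 > 0.500, and the regularity condition a·f(n/b) = 2·(n/4)^4 = (2/256)·n^4 ≤ c·f(n) holds with c = 2/256 ≈ 0.00781 < 1. So this is Case 3: T(n) = Θ(f(n)) = Θ(n^4).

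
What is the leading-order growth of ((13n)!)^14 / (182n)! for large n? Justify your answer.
((13n)!)^14/(182n)! ~ ((2π·13n)^(13/2) / sqrt(14)) · 14^(−14·13n)  →  0

Write N = 13n. Stirling: N! ~ sqrt(2π N)(N/e)^N and (14N)! ~ sqrt(2π·14N)·(14N/e)^(14N).
  (N!)^14/(14N)! ~ (2π N)^(14/2) (N/e)^(14N) / [sqrt(2π·14N) (14N/e)^(14N)]
     = (2π N)^(14/2) / sqrt(2π·14N) · (N/(14N))^(14N)
     = (2π N)^((14−1)/2) / sqrt(14) · 14^(−14N).
Since 14^14 > 1, the factor 14^(−14N) decays exponentially, so the ratio → 0. Substituting N = 13n gives the stated form.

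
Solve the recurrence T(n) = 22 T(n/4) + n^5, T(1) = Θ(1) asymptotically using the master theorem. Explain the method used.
T(n) = Θ(n^5)

log_4 22 ≈ 2.230. f(n) = n^5 dominates n^(log_4 22) since 5 > 2.230, and the regularity condition a·f(n/b) = 22·(n/4)^5 = (22/1024)·n^5 ≤ c·f(n) holds with c = 22/1024 ≈ 0.0215 < 1. So this is Case 3: T(n) = Θ(f(n)) = Θ(n^5).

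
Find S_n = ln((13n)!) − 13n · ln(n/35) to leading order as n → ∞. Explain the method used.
S_n ~ 13n · (ln 455 − 1) + O(ln n)

Stirling: ln((13n)!) = 13n ln(13n) − 13n + O(ln n).
  S_n = 13n ln(13n) − 13n − 13n ln(n/35) + O(ln n)
      = 13n ln(13n) − 13n ln n + 13n ln 35 − 13n + O(ln n)
      = 13n ln 13 + 13n ln 35 − 13n + O(ln n)
      = 13n (ln 455 − 1) + O(ln n).
Numerically ln(455) − 1 ≈ 5.1203.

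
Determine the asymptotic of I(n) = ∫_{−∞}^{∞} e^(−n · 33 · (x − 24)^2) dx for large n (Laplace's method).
I(n) = sqrt(π/(33n))

Here φ(x) = 33 · (x − 24)^2 has its unique minimum at x* = 24 with φ(x*) = 0 and φ''(x*) = 66. Laplace's method gives
  I(n) ~ e^(−n φ(x*)) · sqrt(2π / (n · φ''(x*))) = sqrt(2π / (66n)) = sqrt(π/(33n)).
This is exact: substituting u = (x − 24)·sqrt(33n) gives I(n) = (1/sqrt(33n)) ∫_{−∞}^{∞} e^(−u^2) du = sqrt(π/(33n)).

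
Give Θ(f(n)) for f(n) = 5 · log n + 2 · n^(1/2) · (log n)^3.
f(n) ∈ Θ(n^(1/2) · (log n)^3)

Compare the terms by growth order. For large n, n^a · (log n)^b dominates n^a' · (log n)^b' iff a > a', or (a = a' and b > b'). Ranking the 2 terms shows the dominant one is 2 · n^(1/2) · (log n)^3. Hence f(n) ∈ Θ(n^(1/2) · (log n)^3).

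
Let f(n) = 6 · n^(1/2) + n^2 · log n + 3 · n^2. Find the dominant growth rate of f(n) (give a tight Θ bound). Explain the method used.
f(n) ∈ Θ(n^2 · log n)

Compare the terms by growth order. For large n, n^a · (log n)^b dominates n^a' · (log n)^b' iff a > a', or (a = a' and b > b'). Ranking the 3 terms shows the dominant one is n^2 · log n. Hence f(n) ∈ Θ(n^2 · log n).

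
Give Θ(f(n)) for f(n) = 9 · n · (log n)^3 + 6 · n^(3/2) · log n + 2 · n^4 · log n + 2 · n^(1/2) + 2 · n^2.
f(n) ∈ Θ(n^4 · log n)

Compare the terms by growth order. For large n, n^a · (log n)^b dominates n^a' · (log n)^b' iff a > a', or (a = a' and b > b'). Ranking the 5 terms shows the dominant one is 2 · n^4 · log n. Hence f(n) ∈ Θ(n^4 · log n).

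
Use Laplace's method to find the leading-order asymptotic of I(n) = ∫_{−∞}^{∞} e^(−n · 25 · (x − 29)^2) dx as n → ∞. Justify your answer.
I(n) = sqrt(π/(25n))

Here φ(x) = 25 · (x − 29)^2 has its unique minimum at x* = 29 with φ(x*) = 0 and φ''(x*) = 50. Laplace's method gives
  I(n) ~ e^(−n φ(x*)) · sqrt(2π / (n · φ''(x*))) = sqrt(2π / (50n)) = sqrt(π/(25n)).
This is exact: substituting u = (x − 29)·sqrt(25n) gives I(n) = (1/sqrt(25n)) ∫_{−∞}^{∞} e^(−u^2) du = sqrt(π/(25n)).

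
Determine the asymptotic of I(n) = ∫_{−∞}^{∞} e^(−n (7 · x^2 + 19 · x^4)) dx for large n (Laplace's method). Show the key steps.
I(n) ~ sqrt(π/(7n))

φ(x) = 7 · x^2 + 19 · x^4 has its unique global minimum at x* = 0 (since φ'(x) = 14x + 76x^3 = 0 only at x = 0 for real x with both coefficients positive, and φ → ∞ as |x| → ∞). At x* = 0, φ(0) = 0 and φ''(0) = 14. Laplace's method then gives
  I(n) ~ sqrt(2π / (n · φ''(0))) · e^(−n φ(0)) = sqrt(2π / (14n)) = sqrt(π/(7n)).
The 19 · x^4 term contributes only at subleading order (an O(1/n) relative correction).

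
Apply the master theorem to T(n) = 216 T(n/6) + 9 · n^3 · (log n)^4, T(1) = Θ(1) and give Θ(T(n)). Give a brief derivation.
T(n) = Θ(n^3 · (log n)^5)

Here log_6 216 = 3 and f(n) = 9 · n^3 · (log n)^4 = Θ(n^(log_6 216) · (log n)^4). This is the extended Case 2 of the master theorem (f matches the critical exponent up to log factors), giving T(n) = Θ(n^(log_6 216) · (log n)^(4+1)) = Θ(n^3 · (log n)^5).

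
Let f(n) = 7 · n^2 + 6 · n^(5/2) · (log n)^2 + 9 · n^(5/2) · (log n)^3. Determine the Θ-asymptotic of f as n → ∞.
f(n) ∈ Θ(n^(5/2) · (log n)^3)

Compare the terms by growth order. For large n, n^a · (log n)^b dominates n^a' · (log n)^b' iff a > a', or (a = a' and b > b'). Ranking the 3 terms shows the dominant one is 9 · n^(5/2) · (log n)^3. Hence f(n) ∈ Θ(n^(5/2) · (log n)^3).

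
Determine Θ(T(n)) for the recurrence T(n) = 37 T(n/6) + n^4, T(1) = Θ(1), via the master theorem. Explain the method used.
T(n) = Θ(n^4)

log_6 37 ≈ 2.015. f(n) = n^4 dominates n^(log_6 37) since 4 > 2.015, and the regularity condition a·f(n/b) = 37·(n/6)^4 = (37/1296)·n^4 ≤ c·f(n) holds with c = 37/1296 ≈ 0.0285 < 1. So this is Case 3: T(n) = Θ(f(n)) = Θ(n^4).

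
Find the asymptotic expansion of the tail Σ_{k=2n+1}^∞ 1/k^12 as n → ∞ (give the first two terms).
Σ_{k>2n} 1/k^12 = 1/(11 · (2n)^11) − 1/(2 · (2n)^12) + O(1/(2n)^13)

Compare to the integral: ∫_{2n}^∞ x^(−12) dx = [−x^(−11)/11]_{2n}^∞ = 1/((12−1)·(2n)^11). The Euler-Maclaurin correction adds −f(2n)/2 = −1/(2·(2n)^12). Euler-Maclaurin then gives
  Σ_{k>2n} 1/k^12 = ∫_{2n}^∞ dx/x^12 − 1/(2·(2n)^12) + O(1/(2n)^13).
(Equivalently this is ζ(12) − Σ_{k≤2n} 1/k^12.)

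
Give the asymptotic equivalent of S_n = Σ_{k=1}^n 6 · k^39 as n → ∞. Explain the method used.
S_n ~ 3 · n^40 / 20

By integral comparison (Euler-Maclaurin), Σ_{k=1}^n 6 · k^39 = 6 · ∫_0^n x^39 dx + O(n^39) = 6 · n^40/40 = 3 · n^40 / 20 + O(n^39). (Equivalently, Faulhaber's formula gives the same leading term.)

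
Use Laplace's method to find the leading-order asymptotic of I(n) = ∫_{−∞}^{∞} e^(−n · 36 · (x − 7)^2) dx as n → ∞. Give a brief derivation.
I(n) = sqrt(π/(36n))

Here φ(x) = 36 · (x − 7)^2 has its unique minimum at x* = 7 with φ(x*) = 0 and φ''(x*) = 72. Laplace's method gives
  I(n) ~ e^(−n φ(x*)) · sqrt(2π / (n · φ''(x*))) = sqrt(2π / (72n)) = sqrt(π/(36n)).
This is exact: substituting u = (x − 7)·sqrt(36n) gives I(n) = (1/sqrt(36n)) ∫_{−∞}^{∞} e^(−u^2) du = sqrt(π/(36n)).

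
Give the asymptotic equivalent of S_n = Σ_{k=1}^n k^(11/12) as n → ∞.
S_n ~ (12/23) · n^(23/12)

Integral comparison: Σ_{k=1}^n k^(11/12) = ∫_0^n x^(11/12) dx + O(n^(11/12)). The integral is n^(1 + 11/12) / (1 + 11/12) = n^((11+12)/12) / ((11+12)/12) = (12/23) · n^(23/12).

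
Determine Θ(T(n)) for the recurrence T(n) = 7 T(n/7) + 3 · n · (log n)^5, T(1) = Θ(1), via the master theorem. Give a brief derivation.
T(n) = Θ(n · (log n)^6)

Here log_7 7 = 1 and f(n) = 3 · n · (log n)^5 = Θ(n^(log_7 7) · (log n)^5). This is the extended Case 2 of the master theorem (f matches the critical exponent up to log factors), giving T(n) = Θ(n^(log_7 7) · (log n)^(5+1)) = Θ(n · (log n)^6).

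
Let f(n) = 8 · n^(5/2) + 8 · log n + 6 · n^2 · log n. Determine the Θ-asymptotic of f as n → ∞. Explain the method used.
f(n) ∈ Θ(n^(5/2))

Compare the terms by growth order. For large n, n^a · (log n)^b dominates n^a' · (log n)^b' iff a > a', or (a = a' and b > b'). Ranking the 3 terms shows the dominant one is 8 · n^(5/2). Hence f(n) ∈ Θ(n^(5/2)).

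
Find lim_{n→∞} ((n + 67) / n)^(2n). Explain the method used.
lim = e^134

Rewrite as (1 + 67/n)^(2n). By the standard limit (1 + x/n)^n → e^x, we have (1 + 67/n)^n → e^67, and raising to the 2nd power gives e^134.
More precisely, ln[(1 + 67/n)^(2n)] = 2n · ln(1 + 67/n) = 2n · (67/n + O(1/n^2)) = 134 + O(1/n) → 134.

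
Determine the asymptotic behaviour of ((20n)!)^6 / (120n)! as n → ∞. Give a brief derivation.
((20n)!)^6/(120n)! ~ ((2π·20n)^(5/2) / sqrt(6)) · 6^(−6·20n)  →  0

Write N = 20n. Stirling: N! ~ sqrt(2π N)(N/e)^N and (6N)! ~ sqrt(2π·6N)·(6N/e)^(6N).
  (N!)^6/(6N)! ~ (2π N)^(6/2) (N/e)^(6N) / [sqrt(2π·6N) (6N/e)^(6N)]
     = (2π N)^(6/2) / sqrt(2π·6N) · (N/(6N))^(6N)
     = (2π N)^((6−1)/2) / sqrt(6) · 6^(−6N).
Since 6^6 > 1, the factor 6^(−6N) decays exponentially, so the ratio → 0. Substituting N = 20n gives the stated form.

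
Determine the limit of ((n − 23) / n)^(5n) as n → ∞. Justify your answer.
lim = e^(−115)

Rewrite as (1 − 23/n)^(5n). By the standard limit (1 + x/n)^n → e^x, we have (1 − 23/n)^n → e^(−23), and raising to the 5th power gives e^(−115).
More precisely, ln[(1 − 23/n)^(5n)] = 5n · ln(1 − 23/n) = 5n · (-23/n + O(1/n^2)) = -115 + O(1/n) → -115.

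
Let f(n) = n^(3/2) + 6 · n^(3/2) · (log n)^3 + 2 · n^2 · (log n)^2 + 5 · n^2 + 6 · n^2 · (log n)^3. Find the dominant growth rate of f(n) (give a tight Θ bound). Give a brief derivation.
f(n) ∈ Θ(n^2 · (log n)^3)

Compare the terms by growth order. For large n, n^a · (log n)^b dominates n^a' · (log n)^b' iff a > a', or (a = a' and b > b'). Ranking the 5 terms shows the dominant one is 6 · n^2 · (log n)^3. Hence f(n) ∈ Θ(n^2 · (log n)^3).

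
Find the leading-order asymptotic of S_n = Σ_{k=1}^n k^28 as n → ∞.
S_n ~ n^29 / 29

By integral comparison (Euler-Maclaurin), Σ_{k=1}^n k^28 = ∫_0^n x^28 dx + O(n^28) = n^29/29 + O(n^28). (Equivalently, Faulhaber's formula gives the same leading term.)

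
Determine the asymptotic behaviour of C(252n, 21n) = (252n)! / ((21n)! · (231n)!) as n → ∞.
C(252n, 21n) ~ (8916100448256/285311670611)^(21n) · sqrt(6/(11π·21n))

Write N = 21n. Apply Stirling to each factorial:
  (12N)! ~ sqrt(2π·12N) · (12N/e)^(12N),
  N! ~ sqrt(2π N) · (N/e)^N,
  (11N)! ~ sqrt(2π·11N) · (11N/e)^(11N).
The exponential factors combine to (12N)^(12N) / (N^N · (11N)^(11N)) = 12^(12N)/11^(11N) = (12^12/11^11)^N = (8916100448256/285311670611)^N.
The square-root prefactors combine to sqrt(2π·12N) / (sqrt(2π N)·sqrt(2π·11N)) = sqrt(12 / (2π·11·N)) = sqrt(6/(11π·21n)).
Substituting N = 21n: C(252n, 21n) ~ (8916100448256/285311670611)^(21n) · sqrt(6/(11π·21n)).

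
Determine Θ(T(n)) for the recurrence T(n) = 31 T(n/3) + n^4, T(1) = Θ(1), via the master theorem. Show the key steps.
T(n) = Θ(n^4)

log_3 31 ≈ 3.126. f(n) = n^4 dominates n^(log_3 31) since 4 > 3.126, and the regularity condition a·f(n/b) = 31·(n/3)^4 = (31/81)·n^4 ≤ c·f(n) holds with c = 31/81 ≈ 0.383 < 1. So this is Case 3: T(n) = Θ(f(n)) = Θ(n^4).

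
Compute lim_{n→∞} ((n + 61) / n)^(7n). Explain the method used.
lim = e^427

Rewrite as (1 + 61/n)^(7n). By the standard limit (1 + x/n)^n → e^x, we have (1 + 61/n)^n → e^61, and raising to the 7th power gives e^427.
More precisely, ln[(1 + 61/n)^(7n)] = 7n · ln(1 + 61/n) = 7n · (61/n + O(1/n^2)) = 427 + O(1/n) → 427.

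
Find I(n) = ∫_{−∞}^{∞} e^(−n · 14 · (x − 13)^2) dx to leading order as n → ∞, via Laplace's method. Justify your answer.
I(n) = sqrt(π/(14n))

Here φ(x) = 14 · (x − 13)^2 has its unique minimum at x* = 13 with φ(x*) = 0 and φ''(x*) = 28. Laplace's method gives
  I(n) ~ e^(−n φ(x*)) · sqrt(2π / (n · φ''(x*))) = sqrt(2π / (28n)) = sqrt(π/(14n)).
This is exact: substituting u = (x − 13)·sqrt(14n) gives I(n) = (1/sqrt(14n)) ∫_{−∞}^{∞} e^(−u^2) du = sqrt(π/(14n)).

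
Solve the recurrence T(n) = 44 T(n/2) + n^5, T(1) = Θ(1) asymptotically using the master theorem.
T(n) = Θ(n^(log_2 44))

Master theorem: compare f(n) = n^5 to n^(log_2 44) where log_2 44 ≈ 5.459. Since 5 < log_2 44, we have f(n) = O(n^(log_2 44 − ε)) for some ε > 0 — Case 1. Hence T(n) = Θ(n^(log_2 44)).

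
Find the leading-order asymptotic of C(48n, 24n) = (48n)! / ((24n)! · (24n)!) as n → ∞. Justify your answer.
C(48n, 24n) ~ (4)^(24n) · sqrt(1/(π·24n))

Write N = 24n. Apply Stirling to each factorial:
  (2N)! ~ sqrt(2π·2N) · (2N/e)^(2N),
  N! ~ sqrt(2π N) · (N/e)^N,
  (1N)! ~ sqrt(2π·1N) · (1N/e)^(1N).
The exponential factors combine to (2N)^(2N) / (N^N · (1N)^(1N)) = 2^(2N)/1^(1N) = (2^2/1^1)^N = (4)^N.
The square-root prefactors combine to sqrt(2π·2N) / (sqrt(2π N)·sqrt(2π·1N)) = sqrt(2 / (2π·1·N)) = sqrt(1/(π·24n)).
Substituting N = 24n: C(48n, 24n) ~ (4)^(24n) · sqrt(1/(π·24n)).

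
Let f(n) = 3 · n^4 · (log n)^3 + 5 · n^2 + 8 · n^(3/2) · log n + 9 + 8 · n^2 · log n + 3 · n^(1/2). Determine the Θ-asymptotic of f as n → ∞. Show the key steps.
f(n) ∈ Θ(n^4 · (log n)^3)

Compare the terms by growth order. For large n, n^a · (log n)^b dominates n^a' · (log n)^b' iff a > a', or (a = a' and b > b'). Ranking the 6 terms shows the dominant one is 3 · n^4 · (log n)^3. Hence f(n) ∈ Θ(n^4 · (log n)^3).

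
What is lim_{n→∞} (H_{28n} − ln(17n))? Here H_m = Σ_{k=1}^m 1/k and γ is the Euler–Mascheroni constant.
lim = ln(28/17) + γ

By Euler-Maclaurin, H_m = ln m + γ + O(1/m). So
  H_{28n} − ln(17n) = ln(28n) + γ − ln(17n) + O(1/n)
                       = ln(28/17) + γ + O(1/n).
Hence the limit is ln(28/17) + γ.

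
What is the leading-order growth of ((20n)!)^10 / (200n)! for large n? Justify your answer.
((20n)!)^10/(200n)! ~ ((2π·20n)^(9/2) / sqrt(10)) · 10^(−10·20n)  →  0

Write N = 20n. Stirling: N! ~ sqrt(2π N)(N/e)^N and (10N)! ~ sqrt(2π·10N)·(10N/e)^(10N).
  (N!)^10/(10N)! ~ (2π N)^(10/2) (N/e)^(10N) / [sqrt(2π·10N) (10N/e)^(10N)]
     = (2π N)^(10/2) / sqrt(2π·10N) · (N/(10N))^(10N)
     = (2π N)^((10−1)/2) / sqrt(10) · 10^(−10N).
Since 10^10 > 1, the factor 10^(−10N) decays exponentially, so the ratio → 0. Substituting N = 20n gives the stated form.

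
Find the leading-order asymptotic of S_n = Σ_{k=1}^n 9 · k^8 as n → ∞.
S_n ~ n^9

By integral comparison (Euler-Maclaurin), Σ_{k=1}^n 9 · k^8 = 9 · ∫_0^n x^8 dx + O(n^8) = 9 · n^9/9 = n^9 + O(n^8). (Equivalently, Faulhaber's formula gives the same leading term.)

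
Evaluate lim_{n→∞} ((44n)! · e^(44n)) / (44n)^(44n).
lim = ∞

Stirling: (44n)! ~ sqrt(2π·44n) · (44n/e)^(44n). Hence
  (44n)! · e^(44n) / (44n)^(44n) ~ sqrt(2π·44n) = sqrt(2π·44) · sqrt(n) → ∞.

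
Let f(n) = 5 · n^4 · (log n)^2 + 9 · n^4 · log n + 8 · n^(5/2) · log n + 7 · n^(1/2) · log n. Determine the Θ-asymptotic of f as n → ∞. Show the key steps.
f(n) ∈ Θ(n^4 · (log n)^2)

Compare the terms by growth order. For large n, n^a · (log n)^b dominates n^a' · (log n)^b' iff a > a', or (a = a' and b > b'). Ranking the 4 terms shows the dominant one is 5 · n^4 · (log n)^2. Hence f(n) ∈ Θ(n^4 · (log n)^2).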